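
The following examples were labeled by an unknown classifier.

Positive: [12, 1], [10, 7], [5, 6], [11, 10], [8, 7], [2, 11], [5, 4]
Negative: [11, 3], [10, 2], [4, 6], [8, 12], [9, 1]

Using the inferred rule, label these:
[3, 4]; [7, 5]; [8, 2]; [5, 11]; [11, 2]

Positive, Negative, Negative, Negative, Positive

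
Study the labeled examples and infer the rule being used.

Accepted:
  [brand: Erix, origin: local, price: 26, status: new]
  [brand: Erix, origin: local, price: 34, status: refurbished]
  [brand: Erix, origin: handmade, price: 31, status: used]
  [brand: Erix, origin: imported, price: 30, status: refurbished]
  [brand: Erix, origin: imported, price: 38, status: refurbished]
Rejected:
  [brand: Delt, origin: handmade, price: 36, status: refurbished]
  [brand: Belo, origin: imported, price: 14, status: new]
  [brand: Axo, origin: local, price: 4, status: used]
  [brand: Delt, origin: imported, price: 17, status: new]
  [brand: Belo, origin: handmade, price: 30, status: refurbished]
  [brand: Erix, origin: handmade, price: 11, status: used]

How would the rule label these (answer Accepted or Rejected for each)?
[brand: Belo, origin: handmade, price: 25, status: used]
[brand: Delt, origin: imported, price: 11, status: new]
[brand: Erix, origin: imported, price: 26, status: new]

The classifier is using: brand is Erix AND price ≥ 14.
[brand: Belo, origin: handmade, price: 25, status: used]: Rejected (brand is Belo, price = 25). [brand: Delt, origin: imported, price: 11, status: new]: Rejected (brand is Delt, price = 11). [brand: Erix, origin: imported, price: 26, status: new]: Accepted (brand is Erix, price = 26).

Rejected, Rejected, Accepted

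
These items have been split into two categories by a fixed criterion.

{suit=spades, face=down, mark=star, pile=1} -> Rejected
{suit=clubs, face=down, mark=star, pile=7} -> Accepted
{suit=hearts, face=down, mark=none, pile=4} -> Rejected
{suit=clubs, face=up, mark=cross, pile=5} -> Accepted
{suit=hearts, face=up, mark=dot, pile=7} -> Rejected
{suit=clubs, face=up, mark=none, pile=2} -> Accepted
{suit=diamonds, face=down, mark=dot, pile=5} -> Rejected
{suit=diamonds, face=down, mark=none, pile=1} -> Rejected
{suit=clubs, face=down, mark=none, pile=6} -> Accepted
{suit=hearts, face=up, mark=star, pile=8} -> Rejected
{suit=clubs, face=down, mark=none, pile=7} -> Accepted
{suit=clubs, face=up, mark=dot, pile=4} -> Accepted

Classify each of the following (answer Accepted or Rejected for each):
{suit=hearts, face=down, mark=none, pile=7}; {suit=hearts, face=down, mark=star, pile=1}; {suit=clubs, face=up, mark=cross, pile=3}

Rejected, Rejected, Accepted

Comparing the two groups points to one rule — suit is clubs.
{suit=hearts, face=down, mark=none, pile=7}: suit is hearts — doesn't qualify, so Rejected.
{suit=hearts, face=down, mark=star, pile=1}: suit is hearts — doesn't qualify, so Rejected.
{suit=clubs, face=up, mark=cross, pile=3}: suit is clubs — qualifies, so Accepted.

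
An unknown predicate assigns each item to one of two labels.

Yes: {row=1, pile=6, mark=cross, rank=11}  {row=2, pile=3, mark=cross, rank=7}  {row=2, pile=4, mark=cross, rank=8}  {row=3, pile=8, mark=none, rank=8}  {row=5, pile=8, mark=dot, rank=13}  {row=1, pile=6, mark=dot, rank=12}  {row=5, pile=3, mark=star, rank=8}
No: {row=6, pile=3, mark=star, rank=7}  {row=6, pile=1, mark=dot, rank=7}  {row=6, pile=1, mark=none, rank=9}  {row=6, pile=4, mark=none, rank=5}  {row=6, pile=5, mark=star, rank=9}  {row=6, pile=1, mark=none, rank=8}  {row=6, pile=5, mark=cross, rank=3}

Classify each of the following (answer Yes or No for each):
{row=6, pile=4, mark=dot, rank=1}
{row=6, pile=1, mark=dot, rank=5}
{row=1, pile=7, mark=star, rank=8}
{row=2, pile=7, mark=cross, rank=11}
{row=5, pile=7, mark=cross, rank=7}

One predicate separates the groups cleanly: row ≤ 5.
{row=6, pile=4, mark=dot, rank=1} → row = 6 → No. {row=6, pile=1, mark=dot, rank=5} → row = 6 → No. {row=1, pile=7, mark=star, rank=8} → row = 1 → Yes. {row=2, pile=7, mark=cross, rank=11} → row = 2 → Yes. {row=5, pile=7, mark=cross, rank=7} → row = 5 → Yes.

No, No, Yes, Yes, Yes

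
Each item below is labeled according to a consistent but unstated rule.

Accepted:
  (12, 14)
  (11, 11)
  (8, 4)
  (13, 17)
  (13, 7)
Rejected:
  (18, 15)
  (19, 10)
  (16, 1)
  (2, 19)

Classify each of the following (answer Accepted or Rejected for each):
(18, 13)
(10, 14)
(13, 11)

Rejected, Accepted, Accepted

A rule that fits every label: sum is even — true of each 'Accepted' example, false of each 'Rejected' one.
(18, 13) — 18+13 = 31, hence Rejected. (10, 14) — 10+14 = 24, hence Accepted. (13, 11) — 13+11 = 24, hence Accepted.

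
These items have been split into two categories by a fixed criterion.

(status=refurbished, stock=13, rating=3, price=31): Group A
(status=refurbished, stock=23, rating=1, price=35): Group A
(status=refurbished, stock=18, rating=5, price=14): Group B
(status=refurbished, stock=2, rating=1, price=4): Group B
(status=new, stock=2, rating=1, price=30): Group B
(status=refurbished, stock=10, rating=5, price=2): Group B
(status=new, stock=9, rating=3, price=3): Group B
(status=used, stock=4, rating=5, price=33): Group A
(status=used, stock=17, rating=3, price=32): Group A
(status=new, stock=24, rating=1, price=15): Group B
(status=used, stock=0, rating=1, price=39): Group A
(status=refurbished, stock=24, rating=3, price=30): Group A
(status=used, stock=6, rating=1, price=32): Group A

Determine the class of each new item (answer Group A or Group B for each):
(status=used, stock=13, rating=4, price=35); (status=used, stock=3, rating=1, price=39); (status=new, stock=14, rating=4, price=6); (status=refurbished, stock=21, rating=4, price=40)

A rule that fits every label: price ≥ 30 AND stock ≠ 2 — true of each 'Group A' example, false of each 'Group B' one.
(status=used, stock=13, rating=4, price=35) → price = 35, stock = 13 → Group A. (status=used, stock=3, rating=1, price=39) → price = 39, stock = 3 → Group A. (status=new, stock=14, rating=4, price=6) → price = 6, stock = 14 → Group B. (status=refurbished, stock=21, rating=4, price=40) → price = 40, stock = 21 → Group A.

Group A, Group A, Group B, Group A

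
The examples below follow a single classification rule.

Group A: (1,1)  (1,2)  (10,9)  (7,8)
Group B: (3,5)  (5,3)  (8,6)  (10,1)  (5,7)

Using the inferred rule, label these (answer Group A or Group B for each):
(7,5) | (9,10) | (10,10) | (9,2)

One predicate separates the groups cleanly: |first − second| ≤ 1.
(7,5): |7−5| = 2 — lacks this property, so Group B. (9,10): |9−10| = 1 — satisfies this, so Group A. (10,10): |10−10| = 0 — satisfies this, so Group A. (9,2): |9−2| = 7 — lacks this property, so Group B.

Group B, Group A, Group A, Group B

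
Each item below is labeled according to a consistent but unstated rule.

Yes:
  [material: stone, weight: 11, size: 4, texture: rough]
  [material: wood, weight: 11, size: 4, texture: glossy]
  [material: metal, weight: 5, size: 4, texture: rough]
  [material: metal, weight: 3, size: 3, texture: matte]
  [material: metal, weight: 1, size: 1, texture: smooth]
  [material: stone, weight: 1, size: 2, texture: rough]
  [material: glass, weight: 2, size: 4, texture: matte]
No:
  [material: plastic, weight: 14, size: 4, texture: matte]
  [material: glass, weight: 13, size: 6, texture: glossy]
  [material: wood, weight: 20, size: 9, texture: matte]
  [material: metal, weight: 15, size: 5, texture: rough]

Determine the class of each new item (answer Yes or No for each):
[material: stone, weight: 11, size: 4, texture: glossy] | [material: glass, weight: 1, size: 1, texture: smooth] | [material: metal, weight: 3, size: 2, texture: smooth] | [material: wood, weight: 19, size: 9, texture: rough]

Yes, Yes, Yes, No

Every 'Yes' example satisfies: weight ≤ 11. None of the 'No' examples do.
[material: stone, weight: 11, size: 4, texture: glossy]: Yes (weight = 11).
[material: glass, weight: 1, size: 1, texture: smooth]: Yes (weight = 1).
[material: metal, weight: 3, size: 2, texture: smooth]: Yes (weight = 3).
[material: wood, weight: 19, size: 9, texture: rough]: No (weight = 19).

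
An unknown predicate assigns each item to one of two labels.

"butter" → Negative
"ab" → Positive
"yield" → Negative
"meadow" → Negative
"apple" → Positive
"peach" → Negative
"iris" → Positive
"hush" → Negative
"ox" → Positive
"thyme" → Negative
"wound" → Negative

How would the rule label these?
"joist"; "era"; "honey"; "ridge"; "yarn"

The distinguishing property — starts with a vowel — holds for all the 'Positive' cases and none of the 'Negative' cases.
"joist" — starts with 'j', hence Negative. "era" — starts with 'e', hence Positive. "honey" — starts with 'h', hence Negative. "ridge" — starts with 'r', hence Negative. "yarn" — starts with 'y', hence Negative.

Negative, Positive, Negative, Negative, Negative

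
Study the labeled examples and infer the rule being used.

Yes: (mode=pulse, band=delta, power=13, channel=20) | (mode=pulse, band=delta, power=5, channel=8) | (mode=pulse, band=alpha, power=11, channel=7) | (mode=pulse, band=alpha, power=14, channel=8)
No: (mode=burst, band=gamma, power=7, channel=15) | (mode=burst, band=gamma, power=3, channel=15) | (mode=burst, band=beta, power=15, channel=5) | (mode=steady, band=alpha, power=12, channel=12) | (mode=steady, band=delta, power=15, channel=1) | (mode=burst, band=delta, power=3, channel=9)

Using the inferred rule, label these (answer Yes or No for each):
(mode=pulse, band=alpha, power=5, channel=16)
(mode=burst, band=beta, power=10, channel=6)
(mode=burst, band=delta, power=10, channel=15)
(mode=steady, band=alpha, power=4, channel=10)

Yes, No, No, No

Rule: mode is pulse. This holds for each 'Yes' example and fails for each 'No' one.
Yes: (mode=pulse, band=alpha, power=5, channel=16), since mode is pulse.
No: (mode=burst, band=beta, power=10, channel=6), since mode is burst.
No: (mode=burst, band=delta, power=10, channel=15), since mode is burst.
No: (mode=steady, band=alpha, power=4, channel=10), since mode is steady.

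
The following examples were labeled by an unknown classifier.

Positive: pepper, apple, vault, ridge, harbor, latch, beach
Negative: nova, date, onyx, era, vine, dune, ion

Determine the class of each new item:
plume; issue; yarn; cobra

Positive, Positive, Negative, Positive

Every 'Positive' example satisfies: length ≥ 5. None of the 'Negative' examples do.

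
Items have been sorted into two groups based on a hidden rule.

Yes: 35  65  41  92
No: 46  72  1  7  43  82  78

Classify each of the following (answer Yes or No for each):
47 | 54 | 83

Yes, No, Yes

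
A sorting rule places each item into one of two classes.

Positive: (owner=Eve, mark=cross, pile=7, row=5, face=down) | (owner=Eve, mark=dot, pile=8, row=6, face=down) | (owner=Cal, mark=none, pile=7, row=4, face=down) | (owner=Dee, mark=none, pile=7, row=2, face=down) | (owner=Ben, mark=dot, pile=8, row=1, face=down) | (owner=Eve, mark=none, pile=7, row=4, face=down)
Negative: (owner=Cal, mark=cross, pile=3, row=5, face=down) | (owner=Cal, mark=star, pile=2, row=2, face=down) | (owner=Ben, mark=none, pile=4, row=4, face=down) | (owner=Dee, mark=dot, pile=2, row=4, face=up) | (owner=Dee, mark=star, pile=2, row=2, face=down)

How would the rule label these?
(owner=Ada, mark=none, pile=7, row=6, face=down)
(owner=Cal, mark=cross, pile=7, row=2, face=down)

All 'Positive' examples share one property — pile ≥ 7 — and every 'Negative' example lacks it.
(owner=Ada, mark=none, pile=7, row=6, face=down): pile = 7, checks out → Positive.
(owner=Cal, mark=cross, pile=7, row=2, face=down): pile = 7, checks out → Positive.

Positive, Positive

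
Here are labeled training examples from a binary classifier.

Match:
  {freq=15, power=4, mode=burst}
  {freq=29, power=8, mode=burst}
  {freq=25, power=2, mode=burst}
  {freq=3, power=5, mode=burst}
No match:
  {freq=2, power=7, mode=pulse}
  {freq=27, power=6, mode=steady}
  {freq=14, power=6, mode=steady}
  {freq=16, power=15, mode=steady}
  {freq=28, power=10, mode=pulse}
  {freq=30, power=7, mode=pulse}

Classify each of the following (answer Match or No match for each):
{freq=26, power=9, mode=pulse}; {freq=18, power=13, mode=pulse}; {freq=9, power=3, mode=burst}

No match, No match, Match

The rule appears to be: mode is burst.
{freq=26, power=9, mode=pulse}: mode is pulse, fails this test → No match.
{freq=18, power=13, mode=pulse}: mode is pulse, fails this test → No match.
{freq=9, power=3, mode=burst}: mode is burst, fits → Match.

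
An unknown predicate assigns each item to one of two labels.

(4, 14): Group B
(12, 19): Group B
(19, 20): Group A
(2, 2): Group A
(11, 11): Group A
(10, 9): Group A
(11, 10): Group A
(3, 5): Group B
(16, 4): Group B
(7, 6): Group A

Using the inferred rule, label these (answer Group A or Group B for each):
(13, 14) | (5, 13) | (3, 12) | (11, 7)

Group A, Group B, Group B, Group B

One predicate separates the groups cleanly: |first − second| ≤ 1.
(13, 14): Group A (|13−14| = 1).
(5, 13): Group B (|5−13| = 8).
(3, 12): Group B (|3−12| = 9).
(11, 7): Group B (|11−7| = 4).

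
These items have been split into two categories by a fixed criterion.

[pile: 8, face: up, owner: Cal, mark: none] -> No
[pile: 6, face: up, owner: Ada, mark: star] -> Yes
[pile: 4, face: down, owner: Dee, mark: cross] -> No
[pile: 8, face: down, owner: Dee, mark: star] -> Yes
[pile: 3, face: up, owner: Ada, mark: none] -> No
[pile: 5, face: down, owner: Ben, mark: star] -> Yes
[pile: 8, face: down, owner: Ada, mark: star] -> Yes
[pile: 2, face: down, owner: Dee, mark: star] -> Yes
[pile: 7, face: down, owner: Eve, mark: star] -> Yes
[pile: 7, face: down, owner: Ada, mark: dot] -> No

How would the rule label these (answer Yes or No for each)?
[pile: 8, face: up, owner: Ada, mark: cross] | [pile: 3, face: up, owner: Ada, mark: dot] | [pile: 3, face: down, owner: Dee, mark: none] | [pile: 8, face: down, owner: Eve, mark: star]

All 'Yes' examples share one property — mark is star — and every 'No' example lacks it.
[pile: 8, face: up, owner: Ada, mark: cross]: No (mark is cross). [pile: 3, face: up, owner: Ada, mark: dot]: No (mark is dot). [pile: 3, face: down, owner: Dee, mark: none]: No (mark is none). [pile: 8, face: down, owner: Eve, mark: star]: Yes (mark is star).

No, No, No, Yes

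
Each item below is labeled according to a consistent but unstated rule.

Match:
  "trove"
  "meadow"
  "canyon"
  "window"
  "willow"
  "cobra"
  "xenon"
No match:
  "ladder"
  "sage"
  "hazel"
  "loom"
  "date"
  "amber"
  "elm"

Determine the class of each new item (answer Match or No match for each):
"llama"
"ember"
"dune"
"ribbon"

No match, No match, No match, Match

All 'Match' examples share one property — length ≥ 5 AND contains 'o' — and every 'No match' example lacks it.
"llama" → length 5, no 'o' → No match. "ember" → length 5, no 'o' → No match. "dune" → length 4, no 'o' → No match. "ribbon" → length 6, has 'o' → Match.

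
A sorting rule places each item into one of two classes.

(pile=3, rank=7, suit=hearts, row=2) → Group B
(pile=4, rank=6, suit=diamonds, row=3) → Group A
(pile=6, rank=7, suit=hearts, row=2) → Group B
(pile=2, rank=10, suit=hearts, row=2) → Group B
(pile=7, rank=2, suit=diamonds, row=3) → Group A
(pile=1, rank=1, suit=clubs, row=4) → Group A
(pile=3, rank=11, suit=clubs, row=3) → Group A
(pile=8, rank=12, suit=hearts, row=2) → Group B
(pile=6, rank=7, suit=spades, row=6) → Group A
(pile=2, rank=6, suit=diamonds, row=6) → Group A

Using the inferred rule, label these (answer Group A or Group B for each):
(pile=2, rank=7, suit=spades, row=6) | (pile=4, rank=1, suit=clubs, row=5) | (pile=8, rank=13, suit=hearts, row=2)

Group A, Group A, Group B

Every 'Group A' example satisfies: row ≥ 3. None of the 'Group B' examples do.
(pile=2, rank=7, suit=spades, row=6): row = 6 — checks out, so Group A.
(pile=4, rank=1, suit=clubs, row=5): row = 5 — checks out, so Group A.
(pile=8, rank=13, suit=hearts, row=2): row = 2 — lacks this property, so Group B.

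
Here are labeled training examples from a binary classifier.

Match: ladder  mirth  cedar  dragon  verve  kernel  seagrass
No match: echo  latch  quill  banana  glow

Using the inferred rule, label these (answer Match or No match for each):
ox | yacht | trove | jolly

No match, No match, Match, No match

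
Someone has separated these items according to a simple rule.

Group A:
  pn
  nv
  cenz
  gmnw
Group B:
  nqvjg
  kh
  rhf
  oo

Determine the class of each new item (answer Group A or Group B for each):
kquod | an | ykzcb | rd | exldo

The pattern is that an item is 'Group A' exactly when: even length AND contains 'n'.

Group B, Group A, Group B, Group B, Group B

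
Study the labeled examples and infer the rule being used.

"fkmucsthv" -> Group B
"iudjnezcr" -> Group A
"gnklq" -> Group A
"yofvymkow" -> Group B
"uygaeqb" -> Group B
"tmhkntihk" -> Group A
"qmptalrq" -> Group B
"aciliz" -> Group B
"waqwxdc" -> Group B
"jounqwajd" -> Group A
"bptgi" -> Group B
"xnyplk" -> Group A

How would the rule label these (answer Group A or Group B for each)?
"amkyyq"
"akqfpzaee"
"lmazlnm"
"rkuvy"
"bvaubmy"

Group B, Group B, Group A, Group B, Group B

The classifier is using: contains 'n'.
"amkyyq": no 'n' — fails the rule, so Group B. "akqfpzaee": no 'n' — fails the rule, so Group B. "lmazlnm": has 'n' — fits, so Group A. "rkuvy": no 'n' — fails the rule, so Group B. "bvaubmy": no 'n' — fails the rule, so Group B.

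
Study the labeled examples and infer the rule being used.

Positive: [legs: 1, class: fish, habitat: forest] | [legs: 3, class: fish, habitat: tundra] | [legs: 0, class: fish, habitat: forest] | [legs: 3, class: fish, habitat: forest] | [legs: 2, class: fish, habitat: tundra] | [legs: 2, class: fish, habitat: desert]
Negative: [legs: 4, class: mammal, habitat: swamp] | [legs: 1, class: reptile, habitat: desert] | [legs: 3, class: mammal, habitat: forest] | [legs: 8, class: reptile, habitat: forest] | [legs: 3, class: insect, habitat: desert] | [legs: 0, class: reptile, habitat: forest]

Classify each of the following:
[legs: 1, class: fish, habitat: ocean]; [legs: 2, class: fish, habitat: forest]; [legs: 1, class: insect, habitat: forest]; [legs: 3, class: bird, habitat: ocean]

Positive, Positive, Negative, Negative

The pattern is that an item is 'Positive' exactly when: class is fish.
Positive: [legs: 1, class: fish, habitat: ocean], since class is fish. Positive: [legs: 2, class: fish, habitat: forest], since class is fish. Negative: [legs: 1, class: insect, habitat: forest], since class is insect. Negative: [legs: 3, class: bird, habitat: ocean], since class is bird.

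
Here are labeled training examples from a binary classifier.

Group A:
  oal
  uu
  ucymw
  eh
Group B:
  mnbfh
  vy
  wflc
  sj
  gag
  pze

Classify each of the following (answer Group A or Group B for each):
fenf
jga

The rule appears to be: starts with a vowel.
fenf: starts with 'f', fails the rule → Group B. jga: starts with 'j', fails the rule → Group B.

Group B, Group B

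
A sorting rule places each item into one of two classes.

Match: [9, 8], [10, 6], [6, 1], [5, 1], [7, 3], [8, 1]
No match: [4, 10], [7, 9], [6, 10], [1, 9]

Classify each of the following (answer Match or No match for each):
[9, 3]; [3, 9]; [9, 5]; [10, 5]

Match, No match, Match, Match

The classifier is using: first > second.
[9, 3]: 9 > 3 — checks out, so Match. [3, 9]: 3 < 9 — does not fit, so No match. [9, 5]: 9 > 5 — checks out, so Match. [10, 5]: 10 > 5 — checks out, so Match.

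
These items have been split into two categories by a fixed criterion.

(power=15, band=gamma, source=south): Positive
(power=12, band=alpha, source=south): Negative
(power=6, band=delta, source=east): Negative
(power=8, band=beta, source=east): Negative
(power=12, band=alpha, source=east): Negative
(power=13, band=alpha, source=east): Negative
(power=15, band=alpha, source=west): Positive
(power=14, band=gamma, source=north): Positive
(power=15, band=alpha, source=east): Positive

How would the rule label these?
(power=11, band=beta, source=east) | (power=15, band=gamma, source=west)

Negative, Positive

A rule that fits every label: power ≥ 14 — true of each 'Positive' example, false of each 'Negative' one.
(power=11, band=beta, source=east): Negative (power = 11). (power=15, band=gamma, source=west): Positive (power = 15).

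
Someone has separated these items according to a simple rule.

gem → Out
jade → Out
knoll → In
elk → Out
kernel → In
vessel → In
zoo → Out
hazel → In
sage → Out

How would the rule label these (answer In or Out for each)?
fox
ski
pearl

'In' ⟺ ends with 'l'.
fox → ends with 'x' → Out.
ski → ends with 'i' → Out.
pearl → ends with 'l' → In.

Out, Out, In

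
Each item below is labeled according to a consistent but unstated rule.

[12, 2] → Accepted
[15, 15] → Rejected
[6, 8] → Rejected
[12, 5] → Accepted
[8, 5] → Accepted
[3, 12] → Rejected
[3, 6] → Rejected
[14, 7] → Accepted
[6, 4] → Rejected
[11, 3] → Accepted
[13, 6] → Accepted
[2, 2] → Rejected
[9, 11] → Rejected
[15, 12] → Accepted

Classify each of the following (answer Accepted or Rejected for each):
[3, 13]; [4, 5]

A rule that fits every label: first > second AND sum ≥ 13 — true of each 'Accepted' example, false of each 'Rejected' one.

Rejected, Rejected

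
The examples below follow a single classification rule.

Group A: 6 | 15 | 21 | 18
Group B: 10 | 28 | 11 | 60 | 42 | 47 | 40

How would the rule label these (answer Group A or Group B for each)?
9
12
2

The classifier is using: multiple of 3 AND at most 21.
9: 9 = 3·3, 9 ≤ 21, meets the rule → Group A.
12: 12 = 3·4, 12 ≤ 21, meets the rule → Group A.
2: 2 = 3·0 + 2, 2 ≤ 21, does not fit → Group B.

Group A, Group A, Group B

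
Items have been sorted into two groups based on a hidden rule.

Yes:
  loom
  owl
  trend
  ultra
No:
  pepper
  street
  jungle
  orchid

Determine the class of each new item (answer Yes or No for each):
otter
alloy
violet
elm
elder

Yes, Yes, No, Yes, Yes

Every 'Yes' example satisfies: length ≤ 5. None of the 'No' examples do.
otter: Yes (length 5).
alloy: Yes (length 5).
violet: No (length 6).
elm: Yes (length 3).
elder: Yes (length 5).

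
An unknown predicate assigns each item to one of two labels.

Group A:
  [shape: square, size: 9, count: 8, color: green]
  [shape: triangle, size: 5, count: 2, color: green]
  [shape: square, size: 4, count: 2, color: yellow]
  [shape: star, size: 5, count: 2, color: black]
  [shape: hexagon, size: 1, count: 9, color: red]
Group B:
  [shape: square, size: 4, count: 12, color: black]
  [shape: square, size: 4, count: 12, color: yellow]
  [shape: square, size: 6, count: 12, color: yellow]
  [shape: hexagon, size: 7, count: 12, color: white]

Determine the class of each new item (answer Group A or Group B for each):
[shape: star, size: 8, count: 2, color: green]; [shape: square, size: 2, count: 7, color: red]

Group A, Group A

The common property of the 'Group A' items is: count ≤ 9. No 'Group B' item has it.
Group A: [shape: star, size: 8, count: 2, color: green], since count = 2. Group A: [shape: square, size: 2, count: 7, color: red], since count = 7.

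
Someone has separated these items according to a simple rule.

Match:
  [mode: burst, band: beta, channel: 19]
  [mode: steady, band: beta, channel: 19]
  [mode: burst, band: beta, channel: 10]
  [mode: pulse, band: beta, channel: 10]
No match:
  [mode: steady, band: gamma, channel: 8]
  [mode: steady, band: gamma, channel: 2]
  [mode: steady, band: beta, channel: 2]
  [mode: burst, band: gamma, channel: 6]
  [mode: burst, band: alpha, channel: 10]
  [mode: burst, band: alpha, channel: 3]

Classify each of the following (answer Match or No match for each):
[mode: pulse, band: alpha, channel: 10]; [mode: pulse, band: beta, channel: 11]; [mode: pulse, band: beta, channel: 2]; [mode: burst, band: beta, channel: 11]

No match, Match, No match, Match

Rule: band is beta AND channel ≥ 3. This holds for each 'Match' example and fails for each 'No match' one.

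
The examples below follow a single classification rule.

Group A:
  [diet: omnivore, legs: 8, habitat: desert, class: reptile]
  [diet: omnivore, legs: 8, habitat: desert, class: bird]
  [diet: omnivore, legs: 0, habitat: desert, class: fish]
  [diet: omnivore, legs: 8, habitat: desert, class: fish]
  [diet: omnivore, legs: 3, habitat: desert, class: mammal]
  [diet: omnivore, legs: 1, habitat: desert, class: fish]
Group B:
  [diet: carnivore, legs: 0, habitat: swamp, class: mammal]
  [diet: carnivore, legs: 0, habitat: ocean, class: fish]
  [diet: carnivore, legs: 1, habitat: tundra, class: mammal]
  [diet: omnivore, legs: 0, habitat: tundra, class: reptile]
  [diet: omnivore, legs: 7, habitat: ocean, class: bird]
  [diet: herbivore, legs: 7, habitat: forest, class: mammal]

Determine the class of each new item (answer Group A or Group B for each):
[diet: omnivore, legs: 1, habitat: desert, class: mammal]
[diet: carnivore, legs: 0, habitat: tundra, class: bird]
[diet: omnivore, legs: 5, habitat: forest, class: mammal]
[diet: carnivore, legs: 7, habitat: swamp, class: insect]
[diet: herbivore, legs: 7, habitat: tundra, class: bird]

Group A, Group B, Group B, Group B, Group B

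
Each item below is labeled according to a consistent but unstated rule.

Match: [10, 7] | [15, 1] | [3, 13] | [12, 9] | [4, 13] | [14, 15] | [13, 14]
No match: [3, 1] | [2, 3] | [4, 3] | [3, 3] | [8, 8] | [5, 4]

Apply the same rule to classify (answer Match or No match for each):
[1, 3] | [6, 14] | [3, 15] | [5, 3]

No match, Match, Match, No match

The rule appears to be: max ≥ 9.
[1, 3] — max 3, hence No match. [6, 14] — max 14, hence Match. [3, 15] — max 15, hence Match. [5, 3] — max 5, hence No match.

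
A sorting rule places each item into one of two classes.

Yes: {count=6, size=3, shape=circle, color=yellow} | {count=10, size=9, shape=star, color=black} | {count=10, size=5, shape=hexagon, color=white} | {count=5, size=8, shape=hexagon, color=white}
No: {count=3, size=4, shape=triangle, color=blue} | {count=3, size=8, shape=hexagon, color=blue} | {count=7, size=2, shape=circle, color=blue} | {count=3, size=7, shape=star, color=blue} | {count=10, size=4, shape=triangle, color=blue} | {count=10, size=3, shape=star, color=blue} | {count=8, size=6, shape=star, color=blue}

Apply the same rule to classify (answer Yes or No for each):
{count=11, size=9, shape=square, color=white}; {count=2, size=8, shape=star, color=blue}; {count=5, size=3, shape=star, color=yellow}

All 'Yes' examples share one property — color is not blue — and every 'No' example lacks it.

Yes, No, Yes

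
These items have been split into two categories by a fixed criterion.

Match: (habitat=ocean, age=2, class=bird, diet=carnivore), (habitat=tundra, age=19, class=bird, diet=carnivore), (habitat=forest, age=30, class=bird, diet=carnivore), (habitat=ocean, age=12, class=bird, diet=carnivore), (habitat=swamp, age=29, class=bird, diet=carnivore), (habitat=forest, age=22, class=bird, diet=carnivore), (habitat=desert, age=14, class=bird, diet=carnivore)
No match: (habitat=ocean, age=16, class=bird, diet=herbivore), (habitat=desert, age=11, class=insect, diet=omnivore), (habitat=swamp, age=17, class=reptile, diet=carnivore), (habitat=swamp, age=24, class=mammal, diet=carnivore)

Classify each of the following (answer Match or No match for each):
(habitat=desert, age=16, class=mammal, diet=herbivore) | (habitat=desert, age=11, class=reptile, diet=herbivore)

No match, No match

The common property of the 'Match' items is: class is bird AND diet is carnivore. No 'No match' item has it.
(habitat=desert, age=16, class=mammal, diet=herbivore) → class is mammal, diet is herbivore → No match.
(habitat=desert, age=11, class=reptile, diet=herbivore) → class is reptile, diet is herbivore → No match.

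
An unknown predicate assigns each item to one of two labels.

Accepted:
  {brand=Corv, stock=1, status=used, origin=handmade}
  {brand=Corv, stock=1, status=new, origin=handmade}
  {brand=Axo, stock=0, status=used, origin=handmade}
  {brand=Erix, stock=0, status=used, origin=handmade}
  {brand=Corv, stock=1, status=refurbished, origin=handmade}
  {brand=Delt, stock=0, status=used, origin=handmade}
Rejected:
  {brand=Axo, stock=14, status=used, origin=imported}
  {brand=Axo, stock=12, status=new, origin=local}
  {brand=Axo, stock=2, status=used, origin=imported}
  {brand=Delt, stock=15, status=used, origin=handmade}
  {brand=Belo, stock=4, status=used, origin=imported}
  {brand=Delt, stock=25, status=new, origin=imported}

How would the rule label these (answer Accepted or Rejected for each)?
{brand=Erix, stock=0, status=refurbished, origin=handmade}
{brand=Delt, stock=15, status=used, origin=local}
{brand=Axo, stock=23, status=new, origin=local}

The classifier is using: stock ≤ 1.
{brand=Erix, stock=0, status=refurbished, origin=handmade}: Accepted (stock = 0). {brand=Delt, stock=15, status=used, origin=local}: Rejected (stock = 15). {brand=Axo, stock=23, status=new, origin=local}: Rejected (stock = 23).

Accepted, Rejected, Rejected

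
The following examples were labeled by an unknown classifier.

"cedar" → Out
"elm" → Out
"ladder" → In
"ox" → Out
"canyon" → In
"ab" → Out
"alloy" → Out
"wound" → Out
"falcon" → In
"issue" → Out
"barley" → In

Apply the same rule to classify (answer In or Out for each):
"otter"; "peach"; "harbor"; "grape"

One predicate separates the groups cleanly: length 6.
"otter": length 5, lacks this property → Out.
"peach": length 5, lacks this property → Out.
"harbor": length 6, checks out → In.
"grape": length 5, lacks this property → Out.

Out, Out, In, Out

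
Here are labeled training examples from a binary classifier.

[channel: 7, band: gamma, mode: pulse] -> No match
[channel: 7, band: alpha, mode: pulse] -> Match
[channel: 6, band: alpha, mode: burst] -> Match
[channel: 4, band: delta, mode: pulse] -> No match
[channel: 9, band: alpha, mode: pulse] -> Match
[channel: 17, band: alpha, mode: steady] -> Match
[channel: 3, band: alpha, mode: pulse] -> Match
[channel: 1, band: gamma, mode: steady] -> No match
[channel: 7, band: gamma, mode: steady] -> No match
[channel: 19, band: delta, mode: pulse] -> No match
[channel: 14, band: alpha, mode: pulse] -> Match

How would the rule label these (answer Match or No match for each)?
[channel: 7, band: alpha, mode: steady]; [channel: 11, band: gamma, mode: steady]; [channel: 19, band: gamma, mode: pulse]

Match, No match, No match

Comparing the two groups points to one rule — band is alpha.
[channel: 7, band: alpha, mode: steady]: band is alpha — matches, so Match. [channel: 11, band: gamma, mode: steady]: band is gamma — doesn't match, so No match. [channel: 19, band: gamma, mode: pulse]: band is gamma — doesn't match, so No match.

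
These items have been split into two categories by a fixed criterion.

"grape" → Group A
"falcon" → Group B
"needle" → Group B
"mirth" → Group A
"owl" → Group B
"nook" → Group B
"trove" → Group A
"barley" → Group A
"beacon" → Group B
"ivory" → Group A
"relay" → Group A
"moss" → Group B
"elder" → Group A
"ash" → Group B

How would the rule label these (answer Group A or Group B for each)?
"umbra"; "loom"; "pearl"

Group A, Group B, Group A

The simplest hypothesis consistent with all the labels is: contains 'r'.
"umbra": has 'r' — satisfies this, so Group A. "loom": no 'r' — doesn't match, so Group B. "pearl": has 'r' — satisfies this, so Group A.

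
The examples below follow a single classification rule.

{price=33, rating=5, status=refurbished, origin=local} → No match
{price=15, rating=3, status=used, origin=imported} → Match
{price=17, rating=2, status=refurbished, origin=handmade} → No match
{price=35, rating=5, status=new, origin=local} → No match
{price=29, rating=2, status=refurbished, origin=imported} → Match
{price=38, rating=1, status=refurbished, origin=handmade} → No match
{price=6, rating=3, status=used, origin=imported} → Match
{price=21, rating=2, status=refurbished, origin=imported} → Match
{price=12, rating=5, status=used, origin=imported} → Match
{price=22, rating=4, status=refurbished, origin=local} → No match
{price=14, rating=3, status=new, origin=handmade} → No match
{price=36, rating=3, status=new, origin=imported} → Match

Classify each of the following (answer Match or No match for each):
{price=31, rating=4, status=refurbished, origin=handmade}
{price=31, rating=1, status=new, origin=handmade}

No match, No match

The simplest hypothesis consistent with all the labels is: origin is imported.
No match: {price=31, rating=4, status=refurbished, origin=handmade}, since origin is handmade. No match: {price=31, rating=1, status=new, origin=handmade}, since origin is handmade.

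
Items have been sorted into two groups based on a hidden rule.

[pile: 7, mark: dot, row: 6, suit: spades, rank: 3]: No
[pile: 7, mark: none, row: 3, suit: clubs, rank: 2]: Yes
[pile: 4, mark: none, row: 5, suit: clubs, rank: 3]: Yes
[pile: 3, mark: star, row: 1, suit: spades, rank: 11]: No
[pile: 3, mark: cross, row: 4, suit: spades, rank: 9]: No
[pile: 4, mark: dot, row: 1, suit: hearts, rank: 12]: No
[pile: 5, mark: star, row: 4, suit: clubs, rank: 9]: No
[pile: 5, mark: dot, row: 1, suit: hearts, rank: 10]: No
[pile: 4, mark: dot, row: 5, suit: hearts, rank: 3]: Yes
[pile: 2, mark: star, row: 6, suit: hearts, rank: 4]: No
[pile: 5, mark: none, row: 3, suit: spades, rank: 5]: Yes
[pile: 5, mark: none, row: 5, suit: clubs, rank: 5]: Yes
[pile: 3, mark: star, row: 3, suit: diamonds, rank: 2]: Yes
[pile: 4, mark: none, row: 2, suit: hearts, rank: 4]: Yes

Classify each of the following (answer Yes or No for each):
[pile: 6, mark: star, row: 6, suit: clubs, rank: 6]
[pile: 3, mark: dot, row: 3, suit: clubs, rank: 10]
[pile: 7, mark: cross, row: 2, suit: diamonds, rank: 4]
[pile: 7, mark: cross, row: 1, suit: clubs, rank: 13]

The common property of the 'Yes' items is: rank ≤ 5 AND row ≤ 5. No 'No' item has it.

No, No, Yes, No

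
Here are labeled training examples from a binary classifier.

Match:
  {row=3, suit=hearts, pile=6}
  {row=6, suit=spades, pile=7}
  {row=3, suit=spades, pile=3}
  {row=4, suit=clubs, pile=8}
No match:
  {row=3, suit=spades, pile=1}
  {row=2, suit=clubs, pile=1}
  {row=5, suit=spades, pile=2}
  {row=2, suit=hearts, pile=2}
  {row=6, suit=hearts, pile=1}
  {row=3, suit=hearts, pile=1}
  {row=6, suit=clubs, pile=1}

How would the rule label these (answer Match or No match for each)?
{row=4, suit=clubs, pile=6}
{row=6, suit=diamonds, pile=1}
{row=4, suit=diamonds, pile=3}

Match, No match, Match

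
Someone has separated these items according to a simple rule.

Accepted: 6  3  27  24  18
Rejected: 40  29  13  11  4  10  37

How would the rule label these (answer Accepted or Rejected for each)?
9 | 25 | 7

Checking candidate rules against both groups, what survives is: multiple of 3.

Accepted, Rejected, Rejected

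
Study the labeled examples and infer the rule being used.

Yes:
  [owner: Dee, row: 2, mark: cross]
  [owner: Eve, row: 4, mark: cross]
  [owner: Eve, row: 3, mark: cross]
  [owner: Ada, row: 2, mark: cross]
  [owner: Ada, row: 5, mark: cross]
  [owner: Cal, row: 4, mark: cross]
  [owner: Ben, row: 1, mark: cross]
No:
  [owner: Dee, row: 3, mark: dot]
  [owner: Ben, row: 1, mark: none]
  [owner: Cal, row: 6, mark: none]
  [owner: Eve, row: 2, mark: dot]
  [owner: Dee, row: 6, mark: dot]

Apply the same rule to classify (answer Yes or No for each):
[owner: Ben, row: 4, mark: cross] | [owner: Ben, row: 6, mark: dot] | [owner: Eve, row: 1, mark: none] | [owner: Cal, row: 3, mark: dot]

Yes, No, No, No

Every 'Yes' example satisfies: mark is cross. None of the 'No' examples do.
[owner: Ben, row: 4, mark: cross]: Yes (mark is cross).
[owner: Ben, row: 6, mark: dot]: No (mark is dot).
[owner: Eve, row: 1, mark: none]: No (mark is none).
[owner: Cal, row: 3, mark: dot]: No (mark is dot).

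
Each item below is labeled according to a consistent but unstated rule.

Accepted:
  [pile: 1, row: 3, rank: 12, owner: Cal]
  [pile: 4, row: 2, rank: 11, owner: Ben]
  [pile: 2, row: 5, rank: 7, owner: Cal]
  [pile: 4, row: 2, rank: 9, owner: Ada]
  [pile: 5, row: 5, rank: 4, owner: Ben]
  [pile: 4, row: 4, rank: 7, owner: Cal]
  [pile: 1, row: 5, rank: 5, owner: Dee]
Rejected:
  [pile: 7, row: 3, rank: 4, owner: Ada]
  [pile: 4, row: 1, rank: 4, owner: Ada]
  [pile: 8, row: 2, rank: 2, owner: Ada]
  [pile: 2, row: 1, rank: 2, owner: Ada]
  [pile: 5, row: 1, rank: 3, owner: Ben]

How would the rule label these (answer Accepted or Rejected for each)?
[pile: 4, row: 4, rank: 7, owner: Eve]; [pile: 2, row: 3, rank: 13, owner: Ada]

Accepted, Accepted

The classifier is using: row ≥ 2 AND pile ≤ 5.
[pile: 4, row: 4, rank: 7, owner: Eve] — row = 4, pile = 4, hence Accepted. [pile: 2, row: 3, rank: 13, owner: Ada] — row = 3, pile = 2, hence Accepted.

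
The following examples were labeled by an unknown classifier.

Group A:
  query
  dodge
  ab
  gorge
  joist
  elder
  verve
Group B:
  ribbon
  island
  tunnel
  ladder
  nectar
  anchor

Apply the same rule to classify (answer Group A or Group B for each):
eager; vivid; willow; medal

Group A, Group A, Group B, Group A

The pattern is that an item is 'Group A' exactly when: length ≤ 5.
eager: length 5 — fits, so Group A.
vivid: length 5 — fits, so Group A.
willow: length 6 — doesn't match, so Group B.
medal: length 5 — fits, so Group A.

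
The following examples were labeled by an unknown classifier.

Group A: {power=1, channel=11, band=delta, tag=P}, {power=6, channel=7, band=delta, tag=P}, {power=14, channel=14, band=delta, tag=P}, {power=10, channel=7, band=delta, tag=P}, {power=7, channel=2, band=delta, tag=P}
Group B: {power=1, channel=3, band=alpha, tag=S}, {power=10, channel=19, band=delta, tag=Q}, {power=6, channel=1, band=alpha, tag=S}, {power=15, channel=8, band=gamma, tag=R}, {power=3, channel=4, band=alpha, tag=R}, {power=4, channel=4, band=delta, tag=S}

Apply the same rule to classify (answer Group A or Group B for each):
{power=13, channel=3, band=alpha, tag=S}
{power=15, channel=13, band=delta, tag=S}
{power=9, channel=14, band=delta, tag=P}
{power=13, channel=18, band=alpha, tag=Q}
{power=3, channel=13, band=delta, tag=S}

Group B, Group B, Group A, Group B, Group B

The pattern is that an item is 'Group A' exactly when: tag is P.
{power=13, channel=3, band=alpha, tag=S} — tag is S, hence Group B. {power=15, channel=13, band=delta, tag=S} — tag is S, hence Group B. {power=9, channel=14, band=delta, tag=P} — tag is P, hence Group A. {power=13, channel=18, band=alpha, tag=Q} — tag is Q, hence Group B. {power=3, channel=13, band=delta, tag=S} — tag is S, hence Group B.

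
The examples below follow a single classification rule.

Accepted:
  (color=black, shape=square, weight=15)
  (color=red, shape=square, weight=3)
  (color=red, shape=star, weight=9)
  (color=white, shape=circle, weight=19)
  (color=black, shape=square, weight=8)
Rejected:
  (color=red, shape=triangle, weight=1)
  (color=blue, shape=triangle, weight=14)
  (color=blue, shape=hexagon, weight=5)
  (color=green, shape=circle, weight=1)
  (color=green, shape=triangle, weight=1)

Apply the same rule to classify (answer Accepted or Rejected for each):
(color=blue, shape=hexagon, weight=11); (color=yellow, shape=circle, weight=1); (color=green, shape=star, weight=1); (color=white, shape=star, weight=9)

Rejected, Rejected, Rejected, Accepted

A rule that fits every label: color is not blue AND weight ≥ 3 — true of each 'Accepted' example, false of each 'Rejected' one.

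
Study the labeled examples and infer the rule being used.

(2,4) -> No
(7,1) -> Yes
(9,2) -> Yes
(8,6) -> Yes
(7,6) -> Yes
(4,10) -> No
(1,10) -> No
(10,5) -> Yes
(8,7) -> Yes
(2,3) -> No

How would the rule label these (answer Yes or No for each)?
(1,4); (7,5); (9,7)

No, Yes, Yes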